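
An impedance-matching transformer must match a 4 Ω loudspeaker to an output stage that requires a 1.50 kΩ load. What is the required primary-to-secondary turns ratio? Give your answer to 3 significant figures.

Z_p/Z_s = (N_p/N_s)², so N_p/N_s = √(1500/4) = √375 = 19.4.

N_p/N_s ≈ 19.4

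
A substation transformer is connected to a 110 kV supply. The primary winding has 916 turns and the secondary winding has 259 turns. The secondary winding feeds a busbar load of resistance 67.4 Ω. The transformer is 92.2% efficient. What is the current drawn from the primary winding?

I_p ≈ 142 A

V_s = 110000 × 259/916 = 31103 V.
I_s = V_s/R = 31103/67.4 = 461.46 A.
P_out = V_s I_s = 31103 × 461.46 = 1.4353×10^7 W.
P_in = P_out/η = 1.4353×10^7/0.922 = 1.5567×10^7 W.
I_p = P_in/V_p = 1.5567×10^7/110000 = 142 A.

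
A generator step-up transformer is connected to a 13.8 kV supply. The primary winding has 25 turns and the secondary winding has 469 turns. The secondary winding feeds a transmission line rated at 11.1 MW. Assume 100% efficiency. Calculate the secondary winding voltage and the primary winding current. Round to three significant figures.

V_s ≈ 259000 V, I_p ≈ 804 A

V_s = V_p × N_s/N_p = 13800 × 469/25 = 258890 V.
I_s = P/V_s = 1.11×10^7/258890 = 42.876 A.
I_p = I_s × N_s/N_p = 42.876 × 469/25 = 804 A.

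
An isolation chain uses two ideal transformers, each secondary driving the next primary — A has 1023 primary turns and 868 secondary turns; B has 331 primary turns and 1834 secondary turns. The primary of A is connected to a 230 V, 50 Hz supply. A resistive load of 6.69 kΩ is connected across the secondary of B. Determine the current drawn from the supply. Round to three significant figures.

Secondary of A: V = 230.00 × 868/1023 = 195.15 V.
Secondary of B: V = 195.15 × 1834/331 = 1081.3 V.
I_load = 1081.3/6690 = 0.16163 A, so P_out = 1081.3 × 0.16163 = 174.77 W.
All ideal ⇒ P_in = P_out, so I_supply = 174.77/230 = 0.760 A.

I_supply ≈ 0.760 A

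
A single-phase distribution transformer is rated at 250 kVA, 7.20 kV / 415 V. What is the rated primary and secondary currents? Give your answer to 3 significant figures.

I_p ≈ 34.7 A, I_s ≈ 602 A

I_p = S/V_p = 250000/7200 = 34.7 A.
I_s = S/V_s = 250000/415 = 602 A.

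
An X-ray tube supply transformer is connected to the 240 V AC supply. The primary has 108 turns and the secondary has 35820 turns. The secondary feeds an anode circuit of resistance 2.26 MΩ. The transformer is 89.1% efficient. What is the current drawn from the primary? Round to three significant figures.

V_s = 240 × 35820/108 = 79600 V.
I_s = V_s/R = 79600/(2.26×10^6) = 0.035221 A.
P_out = V_s I_s = 79600 × 0.035221 = 2803.6 W.
P_in = P_out/η = 2803.6/0.891 = 3146.6 W.
I_p = P_in/V_p = 3146.6/240 = 13.1 A.

I_p ≈ 13.1 A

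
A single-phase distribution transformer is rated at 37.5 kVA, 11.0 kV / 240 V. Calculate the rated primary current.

I_p = S/V_p = 37500/11000 = 3.41 A.

I_p ≈ 3.41 A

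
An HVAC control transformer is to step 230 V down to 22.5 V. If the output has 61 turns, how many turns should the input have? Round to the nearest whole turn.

N_in/N_out = V_in/V_out, so N_in = 61 × 230/22.5 = 623.6 ≈ 624 turns.

N_in = 624 turns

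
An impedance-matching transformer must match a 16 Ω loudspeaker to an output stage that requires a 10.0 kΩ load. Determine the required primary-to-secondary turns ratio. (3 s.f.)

N_p/N_s ≈ 25.0

Z_p/Z_s = (N_p/N_s)², so N_p/N_s = √(10000/16) = √625 = 25.0.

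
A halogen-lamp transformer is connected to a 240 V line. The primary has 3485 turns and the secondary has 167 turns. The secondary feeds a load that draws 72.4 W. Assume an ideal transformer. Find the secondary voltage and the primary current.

V_s = V_p × N_s/N_p = 240 × 167/3485 = 11.501 V.
I_s = P/V_s = 72.4/11.501 = 6.2953 A.
I_p = I_s × N_s/N_p = 6.2953 × 167/3485 = 0.302 A.

V_s ≈ 11.5 V, I_p ≈ 0.302 A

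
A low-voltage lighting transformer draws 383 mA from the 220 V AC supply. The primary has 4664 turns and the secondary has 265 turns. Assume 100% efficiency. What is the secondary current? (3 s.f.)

I_s ≈ 6.74 A

I_s/I_p = N_p/N_s, so I_s = 0.383 × 4664/265 = 6.74 A.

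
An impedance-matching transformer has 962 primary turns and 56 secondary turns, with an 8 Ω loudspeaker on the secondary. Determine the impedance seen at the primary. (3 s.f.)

Z_p = (N_p/N_s)² × Z_s = (962/56)² × 8 = 2360 Ω.

Z_p ≈ 2360 Ω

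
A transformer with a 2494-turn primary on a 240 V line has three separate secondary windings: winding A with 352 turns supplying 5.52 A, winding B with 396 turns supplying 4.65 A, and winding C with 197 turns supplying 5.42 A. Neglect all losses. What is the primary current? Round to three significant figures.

I_p ≈ 1.95 A

V_A = 240 × 352/2494 = 33.873 V; V_B = 240 × 396/2494 = 38.107 V; V_C = 240 × 197/2494 = 18.957 V.
P_out = V_A I_A + V_B I_B + V_C I_C = 33.873×5.52 + 38.107×4.65 + 18.957×5.42 = 186.98 + 177.20 + 102.75 = 466.93 W.
Ideal ⇒ P_in = P_out, so I_p = P_out/V_p = 466.93/240 = 1.95 A.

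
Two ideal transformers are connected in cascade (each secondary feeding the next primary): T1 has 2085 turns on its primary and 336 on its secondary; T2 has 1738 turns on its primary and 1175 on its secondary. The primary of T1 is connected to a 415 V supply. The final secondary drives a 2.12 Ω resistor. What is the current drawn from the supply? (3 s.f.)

I_supply ≈ 2.32 A

Secondary of T1: V = 415.00 × 336/2085 = 66.878 V.
Secondary of T2: V = 66.878 × 1175/1738 = 45.214 V.
I_load = 45.214/2.12 = 21.327 A, so P_out = 45.214 × 21.327 = 964.28 W.
All ideal ⇒ P_in = P_out, so I_supply = 964.28/415 = 2.32 A.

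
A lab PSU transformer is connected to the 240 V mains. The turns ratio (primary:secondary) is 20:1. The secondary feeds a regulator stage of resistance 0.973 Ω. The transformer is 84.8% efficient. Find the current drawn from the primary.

V_s = 240 × 1/20 = 12.000 V.
I_s = V_s/R = 12.000/0.973 = 12.333 A.
P_out = V_s I_s = 12.000 × 12.333 = 148.00 W.
P_in = P_out/η = 148.00/0.848 = 174.52 W.
I_p = P_in/V_p = 174.52/240 = 0.727 A.

I_p ≈ 0.727 A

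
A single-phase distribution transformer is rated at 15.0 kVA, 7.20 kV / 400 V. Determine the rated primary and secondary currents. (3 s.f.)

I_p = S/V_p = 15000/7200 = 2.08 A.
I_s = S/V_s = 15000/400 = 37.5 A.

I_p ≈ 2.08 A, I_s ≈ 37.5 A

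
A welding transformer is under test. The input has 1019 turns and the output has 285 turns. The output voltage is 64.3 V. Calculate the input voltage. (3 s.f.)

V_in/V_out = N_in/N_out, so V_in = 64.3 × 1019/285 = 230 V.

V_in ≈ 230 V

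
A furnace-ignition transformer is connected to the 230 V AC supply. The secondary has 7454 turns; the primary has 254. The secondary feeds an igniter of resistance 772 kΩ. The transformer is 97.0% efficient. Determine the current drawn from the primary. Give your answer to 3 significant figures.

I_p ≈ 0.265 A

V_s = 230 × 7454/254 = 6749.7 V.
I_s = V_s/R = 6749.7/772000 = 0.0087431 A.
P_out = V_s I_s = 6749.7 × 0.0087431 = 59.013 W.
P_in = P_out/η = 59.013/0.970 = 60.838 W.
I_p = P_in/V_p = 60.838/230 = 0.265 A.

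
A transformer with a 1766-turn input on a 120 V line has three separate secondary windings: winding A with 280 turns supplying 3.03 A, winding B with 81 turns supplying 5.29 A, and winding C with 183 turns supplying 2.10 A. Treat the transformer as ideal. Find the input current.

I_in ≈ 0.941 A

V_A = 120 × 280/1766 = 19.026 V; V_B = 120 × 81/1766 = 5.5040 V; V_C = 120 × 183/1766 = 12.435 V.
P_out = V_A I_A + V_B I_B + V_C I_C = 19.026×3.03 + 5.5040×5.29 + 12.435×2.10 = 57.649 + 29.116 + 26.113 = 112.88 W.
Ideal ⇒ P_in = P_out, so I_in = P_out/V_in = 112.88/120 = 0.941 A.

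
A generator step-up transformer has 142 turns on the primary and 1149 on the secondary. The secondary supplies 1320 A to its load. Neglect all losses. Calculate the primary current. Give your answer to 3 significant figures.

I_p ≈ 10700 A

For an ideal transformer I_p/I_s = N_s/N_p, so I_p = 1320 × 1149/142 = 10700 A.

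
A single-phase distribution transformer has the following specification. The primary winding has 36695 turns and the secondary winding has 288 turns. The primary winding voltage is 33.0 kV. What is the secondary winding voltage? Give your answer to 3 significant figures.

V_s/V_p = N_s/N_p, so V_s = 33000 × 288/36695 = 259 V.

V_s ≈ 259 V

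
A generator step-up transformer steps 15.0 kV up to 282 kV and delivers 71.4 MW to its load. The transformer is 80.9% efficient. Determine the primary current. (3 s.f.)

I_p ≈ 5880 A

P_in = P_out/η = 7.14×10^7/0.809 = 8.8257×10^7 W.
I_p = P_in/V_p = 8.8257×10^7/15000 = 5880 A.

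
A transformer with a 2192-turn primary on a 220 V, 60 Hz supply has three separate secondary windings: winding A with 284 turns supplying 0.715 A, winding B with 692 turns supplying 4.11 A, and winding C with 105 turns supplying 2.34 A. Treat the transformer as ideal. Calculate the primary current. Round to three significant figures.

V_A = 220 × 284/2192 = 28.504 V; V_B = 220 × 692/2192 = 69.453 V; V_C = 220 × 105/2192 = 10.538 V.
P_out = V_A I_A + V_B I_B + V_C I_C = 28.504×0.715 + 69.453×4.11 + 10.538×2.34 = 20.380 + 285.45 + 24.660 = 330.49 W.
Ideal ⇒ P_in = P_out, so I_p = P_out/V_p = 330.49/220 = 1.50 A.

I_p ≈ 1.50 A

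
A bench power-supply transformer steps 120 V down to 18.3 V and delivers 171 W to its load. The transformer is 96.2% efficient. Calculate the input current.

I_in ≈ 1.48 A

P_in = P_out/η = 171/0.962 = 177.75 W.
I_in = P_in/V_in = 177.75/120 = 1.48 A.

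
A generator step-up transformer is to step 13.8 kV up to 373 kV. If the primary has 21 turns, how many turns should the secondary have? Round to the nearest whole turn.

N_s/N_p = V_s/V_p, so N_s = 21 × 373000/13800 = 567.6 ≈ 568 turns.

N_s = 568 turns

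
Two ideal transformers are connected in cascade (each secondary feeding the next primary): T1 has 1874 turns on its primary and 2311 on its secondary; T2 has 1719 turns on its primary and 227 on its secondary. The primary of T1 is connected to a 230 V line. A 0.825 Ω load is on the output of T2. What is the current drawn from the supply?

Secondary of T1: V = 230.00 × 2311/1874 = 283.63 V.
Secondary of T2: V = 283.63 × 227/1719 = 37.455 V.
I_load = 37.455/0.825 = 45.400 A, so P_out = 37.455 × 45.400 = 1700.4 W.
All ideal ⇒ P_in = P_out, so I_supply = 1700.4/230 = 7.39 A.

I_supply ≈ 7.39 A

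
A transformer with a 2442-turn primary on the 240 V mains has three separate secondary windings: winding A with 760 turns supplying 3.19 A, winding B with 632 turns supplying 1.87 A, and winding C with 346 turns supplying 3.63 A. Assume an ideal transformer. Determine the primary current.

I_p ≈ 1.99 A

V_A = 240 × 760/2442 = 74.693 V; V_B = 240 × 632/2442 = 62.113 V; V_C = 240 × 346/2442 = 34.005 V.
P_out = V_A I_A + V_B I_B + V_C I_C = 74.693×3.19 + 62.113×1.87 + 34.005×3.63 = 238.27 + 116.15 + 123.44 = 477.86 W.
Ideal ⇒ P_in = P_out, so I_p = P_out/V_p = 477.86/240 = 1.99 A.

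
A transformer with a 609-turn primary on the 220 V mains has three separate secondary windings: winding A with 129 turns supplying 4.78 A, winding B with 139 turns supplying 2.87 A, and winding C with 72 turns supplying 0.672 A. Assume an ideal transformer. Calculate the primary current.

V_A = 220 × 129/609 = 46.601 V; V_B = 220 × 139/609 = 50.213 V; V_C = 220 × 72/609 = 26.010 V.
P_out = V_A I_A + V_B I_B + V_C I_C = 46.601×4.78 + 50.213×2.87 + 26.010×0.672 = 222.75 + 144.11 + 17.479 = 384.34 W.
Ideal ⇒ P_in = P_out, so I_p = P_out/V_p = 384.34/220 = 1.75 A.

I_p ≈ 1.75 A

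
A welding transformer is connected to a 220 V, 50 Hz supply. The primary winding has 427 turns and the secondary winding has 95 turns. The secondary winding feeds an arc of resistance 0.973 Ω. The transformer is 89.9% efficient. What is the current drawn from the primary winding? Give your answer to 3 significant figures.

I_p ≈ 12.4 A

V_s = 220 × 95/427 = 48.946 V.
I_s = V_s/R = 48.946/0.973 = 50.304 A.
P_out = V_s I_s = 48.946 × 50.304 = 2462.2 W.
P_in = P_out/η = 2462.2/0.899 = 2738.8 W.
I_p = P_in/V_p = 2738.8/220 = 12.4 A.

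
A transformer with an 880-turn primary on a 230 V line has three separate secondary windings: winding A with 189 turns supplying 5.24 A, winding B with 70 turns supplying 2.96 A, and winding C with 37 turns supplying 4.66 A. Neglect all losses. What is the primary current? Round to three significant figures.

I_p ≈ 1.56 A

V_A = 230 × 189/880 = 49.398 V; V_B = 230 × 70/880 = 18.295 V; V_C = 230 × 37/880 = 9.6705 V.
P_out = V_A I_A + V_B I_B + V_C I_C = 49.398×5.24 + 18.295×2.96 + 9.6705×4.66 = 258.84 + 54.155 + 45.064 = 358.06 W.
Ideal ⇒ P_in = P_out, so I_p = P_out/V_p = 358.06/230 = 1.56 A.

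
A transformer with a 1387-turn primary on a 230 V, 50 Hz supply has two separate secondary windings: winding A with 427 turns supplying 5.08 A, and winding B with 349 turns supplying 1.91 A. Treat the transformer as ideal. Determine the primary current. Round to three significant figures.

I_p ≈ 2.04 A

V_A = 230 × 427/1387 = 70.807 V; V_B = 230 × 349/1387 = 57.873 V.
P_out = V_A I_A + V_B I_B = 70.807×5.08 + 57.873×1.91 = 359.70 + 110.54 = 470.24 W.
Ideal ⇒ P_in = P_out, so I_p = P_out/V_p = 470.24/230 = 2.04 A.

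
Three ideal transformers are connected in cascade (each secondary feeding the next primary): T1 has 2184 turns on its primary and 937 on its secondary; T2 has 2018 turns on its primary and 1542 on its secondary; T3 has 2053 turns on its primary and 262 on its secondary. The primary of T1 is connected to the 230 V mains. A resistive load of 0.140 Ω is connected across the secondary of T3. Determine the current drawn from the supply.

I_supply ≈ 2.88 A

Secondary of T1: V = 230.00 × 937/2184 = 98.677 V.
Secondary of T2: V = 98.677 × 1542/2018 = 75.401 V.
Secondary of T3: V = 75.401 × 262/2053 = 9.6226 V.
I_load = 9.6226/0.140 = 68.733 A, so P_out = 9.6226 × 68.733 = 661.38 W.
All ideal ⇒ P_in = P_out, so I_supply = 661.38/230 = 2.88 A.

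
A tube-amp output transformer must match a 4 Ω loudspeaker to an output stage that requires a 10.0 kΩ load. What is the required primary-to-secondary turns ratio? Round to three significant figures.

Z_p/Z_s = (N_p/N_s)², so N_p/N_s = √(10000/4) = √2500 = 50.0.

N_p/N_s ≈ 50.0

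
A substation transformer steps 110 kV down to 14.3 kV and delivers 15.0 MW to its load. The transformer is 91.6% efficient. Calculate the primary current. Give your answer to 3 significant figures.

P_in = P_out/η = 1.50×10^7/0.916 = 1.6376×10^7 W.
I_p = P_in/V_p = 1.6376×10^7/110000 = 149 A.

I_p ≈ 149 A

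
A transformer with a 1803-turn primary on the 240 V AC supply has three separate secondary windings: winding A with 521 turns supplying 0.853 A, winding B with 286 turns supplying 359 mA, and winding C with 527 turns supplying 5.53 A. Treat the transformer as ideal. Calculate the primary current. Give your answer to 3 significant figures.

I_p ≈ 1.92 A

V_A = 240 × 521/1803 = 69.351 V; V_B = 240 × 286/1803 = 38.070 V; V_C = 240 × 527/1803 = 70.150 V.
P_out = V_A I_A + V_B I_B + V_C I_C = 69.351×0.853 + 38.070×0.359 + 70.150×5.53 = 59.156 + 13.667 + 387.93 = 460.75 W.
Ideal ⇒ P_in = P_out, so I_p = P_out/V_p = 460.75/240 = 1.92 A.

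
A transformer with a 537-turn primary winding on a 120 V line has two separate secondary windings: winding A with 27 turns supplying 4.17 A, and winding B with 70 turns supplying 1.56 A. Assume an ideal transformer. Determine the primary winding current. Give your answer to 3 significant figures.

I_p ≈ 0.413 A

V_A = 120 × 27/537 = 6.0335 V; V_B = 120 × 70/537 = 15.642 V.
P_out = V_A I_A + V_B I_B = 6.0335×4.17 + 15.642×1.56 = 25.160 + 24.402 = 49.562 W.
Ideal ⇒ P_in = P_out, so I_p = P_out/V_p = 49.562/120 = 0.413 A.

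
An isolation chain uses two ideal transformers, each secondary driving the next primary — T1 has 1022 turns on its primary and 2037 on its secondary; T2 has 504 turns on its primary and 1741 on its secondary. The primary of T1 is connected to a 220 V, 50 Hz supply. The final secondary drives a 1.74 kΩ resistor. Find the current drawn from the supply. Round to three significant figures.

Secondary of T1: V = 220.00 × 2037/1022 = 438.49 V.
Secondary of T2: V = 438.49 × 1741/504 = 1514.7 V.
I_load = 1514.7/1740 = 0.87053 A, so P_out = 1514.7 × 0.87053 = 1318.6 W.
All ideal ⇒ P_in = P_out, so I_supply = 1318.6/220 = 5.99 A.

I_supply ≈ 5.99 A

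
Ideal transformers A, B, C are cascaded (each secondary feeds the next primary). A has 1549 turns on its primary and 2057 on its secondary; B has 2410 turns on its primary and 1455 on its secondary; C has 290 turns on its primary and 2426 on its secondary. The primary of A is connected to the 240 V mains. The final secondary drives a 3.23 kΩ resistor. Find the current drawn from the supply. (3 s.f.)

After A: V = 240.00 × 2057/1549 = 318.71 V.
After B: V = 318.71 × 1455/2410 = 192.42 V.
After C: V = 192.42 × 2426/290 = 1609.7 V.
I_load = 1609.7/3230 = 0.49835 A, so P_out = 1609.7 × 0.49835 = 802.16 W.
All ideal ⇒ P_in = P_out, so I_supply = 802.16/240 = 3.34 A.

I_supply ≈ 3.34 A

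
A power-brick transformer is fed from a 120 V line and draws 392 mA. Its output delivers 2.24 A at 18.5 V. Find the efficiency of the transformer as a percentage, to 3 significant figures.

η ≈ 88.1%

P_in = 120 × 0.392 = 47.0400 W.
P_out = 18.5 × 2.24 = 41.4400 W.
η = P_out/P_in = 41.4400/47.0400 = 0.881.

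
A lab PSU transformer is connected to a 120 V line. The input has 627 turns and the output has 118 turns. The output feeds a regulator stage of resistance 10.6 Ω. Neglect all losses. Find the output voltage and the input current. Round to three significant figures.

V_out = V_in × N_out/N_in = 120 × 118/627 = 22.584 V.
I_out = V_out/R = 22.584/10.6 = 2.1305 A.
I_in = I_out × N_out/N_in = 2.1305 × 118/627 = 0.401 A.

V_out ≈ 22.6 V, I_in ≈ 0.401 A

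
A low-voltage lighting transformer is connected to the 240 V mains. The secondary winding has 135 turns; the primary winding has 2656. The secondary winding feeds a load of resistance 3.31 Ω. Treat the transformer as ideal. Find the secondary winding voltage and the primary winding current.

V_s = V_p × N_s/N_p = 240 × 135/2656 = 12.199 V.
I_s = V_s/R = 12.199/3.31 = 3.6854 A.
I_p = I_s × N_s/N_p = 3.6854 × 135/2656 = 0.187 A.

V_s ≈ 12.2 V, I_p ≈ 0.187 A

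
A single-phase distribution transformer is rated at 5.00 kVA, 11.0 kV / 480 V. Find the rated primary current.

I_p = S/V_p = 5000/11000 = 0.455 A.

I_p ≈ 0.455 A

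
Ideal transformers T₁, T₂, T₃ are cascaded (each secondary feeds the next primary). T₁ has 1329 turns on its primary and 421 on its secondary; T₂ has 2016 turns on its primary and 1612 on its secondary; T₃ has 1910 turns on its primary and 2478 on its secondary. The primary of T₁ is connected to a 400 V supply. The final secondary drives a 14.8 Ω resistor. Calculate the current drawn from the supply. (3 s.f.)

I_supply ≈ 2.92 A

Secondary of T₁: V = 400.00 × 421/1329 = 126.71 V.
Secondary of T₂: V = 126.71 × 1612/2016 = 101.32 V.
Secondary of T₃: V = 101.32 × 2478/1910 = 131.45 V.
I_load = 131.45/14.8 = 8.8817 A, so P_out = 131.45 × 8.8817 = 1167.5 W.
All ideal ⇒ P_in = P_out, so I_supply = 1167.5/400 = 2.92 A.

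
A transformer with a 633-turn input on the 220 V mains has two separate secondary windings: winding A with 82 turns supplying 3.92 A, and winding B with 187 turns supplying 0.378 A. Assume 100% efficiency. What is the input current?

V_A = 220 × 82/633 = 28.499 V; V_B = 220 × 187/633 = 64.992 V.
P_out = V_A I_A + V_B I_B = 28.499×3.92 + 64.992×0.378 = 111.72 + 24.567 = 136.28 W.
Ideal ⇒ P_in = P_out, so I_in = P_out/V_in = 136.28/220 = 0.619 A.

I_in ≈ 0.619 A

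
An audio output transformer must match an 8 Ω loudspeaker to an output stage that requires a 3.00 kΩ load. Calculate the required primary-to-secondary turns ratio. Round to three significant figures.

Z_p/Z_s = (N_p/N_s)², so N_p/N_s = √(3000/8) = √375 = 19.4.

N_p/N_s ≈ 19.4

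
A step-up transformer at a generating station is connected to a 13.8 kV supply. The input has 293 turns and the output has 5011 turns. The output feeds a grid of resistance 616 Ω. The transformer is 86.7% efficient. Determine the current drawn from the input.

I_in ≈ 7560 A

V_out = 13800 × 5011/293 = 236010 V.
I_out = V_out/R = 236010/616 = 383.14 A.
P_out = V_out I_out = 236010 × 383.14 = 9.0426×10^7 W.
P_in = P_out/η = 9.0426×10^7/0.867 = 1.0430×10^8 W.
I_in = P_in/V_in = 1.0430×10^8/13800 = 7560 A.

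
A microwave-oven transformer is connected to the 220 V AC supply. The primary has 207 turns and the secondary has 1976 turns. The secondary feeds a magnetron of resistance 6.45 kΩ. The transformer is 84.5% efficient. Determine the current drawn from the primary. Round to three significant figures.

V_s = 220 × 1976/207 = 2100.1 V.
I_s = V_s/R = 2100.1/6450 = 0.32560 A.
P_out = V_s I_s = 2100.1 × 0.32560 = 683.78 W.
P_in = P_out/η = 683.78/0.845 = 809.21 W.
I_p = P_in/V_p = 809.21/220 = 3.68 A.

I_p ≈ 3.68 A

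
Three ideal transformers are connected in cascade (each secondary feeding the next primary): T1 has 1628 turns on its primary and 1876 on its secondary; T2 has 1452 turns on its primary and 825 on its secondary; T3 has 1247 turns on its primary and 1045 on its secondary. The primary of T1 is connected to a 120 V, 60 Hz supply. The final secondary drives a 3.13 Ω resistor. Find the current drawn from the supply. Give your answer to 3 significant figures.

I_supply ≈ 11.5 A

Secondary of T1: V = 120.00 × 1876/1628 = 138.28 V.
Secondary of T2: V = 138.28 × 825/1452 = 78.568 V.
Secondary of T3: V = 78.568 × 1045/1247 = 65.841 V.
I_load = 65.841/3.13 = 21.035 A, so P_out = 65.841 × 21.035 = 1385.0 W.
All ideal ⇒ P_in = P_out, so I_supply = 1385.0/120 = 11.5 A.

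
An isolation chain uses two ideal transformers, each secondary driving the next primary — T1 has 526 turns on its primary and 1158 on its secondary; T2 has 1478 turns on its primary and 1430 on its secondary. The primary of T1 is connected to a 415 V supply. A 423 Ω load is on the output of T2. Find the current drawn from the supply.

I_supply ≈ 4.45 A

Secondary of T1: V = 415.00 × 1158/526 = 913.63 V.
Secondary of T2: V = 913.63 × 1430/1478 = 883.96 V.
I_load = 883.96/423 = 2.0897 A, so P_out = 883.96 × 2.0897 = 1847.2 W.
All ideal ⇒ P_in = P_out, so I_supply = 1847.2/415 = 4.45 A.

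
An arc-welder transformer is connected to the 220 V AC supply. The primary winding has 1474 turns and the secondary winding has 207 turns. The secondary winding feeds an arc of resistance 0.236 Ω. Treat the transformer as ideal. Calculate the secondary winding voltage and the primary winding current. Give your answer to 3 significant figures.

V_s = V_p × N_s/N_p = 220 × 207/1474 = 30.896 V.
I_s = V_s/R = 30.896/0.236 = 130.91 A.
I_p = I_s × N_s/N_p = 130.91 × 207/1474 = 18.4 A.

V_s ≈ 30.9 V, I_p ≈ 18.4 A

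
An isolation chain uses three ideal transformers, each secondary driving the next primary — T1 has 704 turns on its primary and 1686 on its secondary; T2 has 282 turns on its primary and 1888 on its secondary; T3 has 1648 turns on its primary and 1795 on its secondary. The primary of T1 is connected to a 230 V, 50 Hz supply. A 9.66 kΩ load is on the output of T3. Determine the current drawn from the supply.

Secondary of T1: V = 230.00 × 1686/704 = 550.82 V.
Secondary of T2: V = 550.82 × 1888/282 = 3687.8 V.
Secondary of T3: V = 3687.8 × 1795/1648 = 4016.7 V.
I_load = 4016.7/9660 = 0.41581 A, so P_out = 4016.7 × 0.41581 = 1670.2 W.
All ideal ⇒ P_in = P_out, so I_supply = 1670.2/230 = 7.26 A.

I_supply ≈ 7.26 A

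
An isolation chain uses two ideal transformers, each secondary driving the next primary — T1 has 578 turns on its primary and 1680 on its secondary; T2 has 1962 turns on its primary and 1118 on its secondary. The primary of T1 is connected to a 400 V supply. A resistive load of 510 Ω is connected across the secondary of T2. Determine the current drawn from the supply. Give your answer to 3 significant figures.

I_supply ≈ 2.15 A

Secondary of T1: V = 400.00 × 1680/578 = 1162.6 V.
Secondary of T2: V = 1162.6 × 1118/1962 = 662.50 V.
I_load = 662.50/510 = 1.2990 A, so P_out = 662.50 × 1.2990 = 860.59 W.
All ideal ⇒ P_in = P_out, so I_supply = 860.59/400 = 2.15 A.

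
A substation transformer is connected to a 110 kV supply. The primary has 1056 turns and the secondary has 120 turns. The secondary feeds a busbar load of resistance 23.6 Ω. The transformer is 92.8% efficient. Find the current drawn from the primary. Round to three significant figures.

I_p ≈ 64.9 A

V_s = 110000 × 120/1056 = 12500 V.
I_s = V_s/R = 12500/23.6 = 529.66 A.
P_out = V_s I_s = 12500 × 529.66 = 6.6208×10^6 W.
P_in = P_out/η = 6.6208×10^6/0.928 = 7.1344×10^6 W.
I_p = P_in/V_p = 7.1344×10^6/110000 = 64.9 A.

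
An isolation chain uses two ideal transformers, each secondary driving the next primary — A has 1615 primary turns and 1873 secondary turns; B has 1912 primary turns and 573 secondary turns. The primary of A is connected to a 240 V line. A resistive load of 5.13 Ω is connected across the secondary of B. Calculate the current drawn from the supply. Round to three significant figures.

I_supply ≈ 5.65 A

After A: V = 240.00 × 1873/1615 = 278.34 V.
After B: V = 278.34 × 573/1912 = 83.415 V.
I_load = 83.415/5.13 = 16.260 A, so P_out = 83.415 × 16.260 = 1356.3 W.
All ideal ⇒ P_in = P_out, so I_supply = 1356.3/240 = 5.65 A.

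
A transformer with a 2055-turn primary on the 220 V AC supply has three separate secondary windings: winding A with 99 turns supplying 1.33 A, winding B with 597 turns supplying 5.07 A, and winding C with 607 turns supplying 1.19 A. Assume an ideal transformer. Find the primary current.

V_A = 220 × 99/2055 = 10.599 V; V_B = 220 × 597/2055 = 63.912 V; V_C = 220 × 607/2055 = 64.983 V.
P_out = V_A I_A + V_B I_B + V_C I_C = 10.599×1.33 + 63.912×5.07 + 64.983×1.19 = 14.096 + 324.04 + 77.330 = 415.46 W.
Ideal ⇒ P_in = P_out, so I_p = P_out/V_p = 415.46/220 = 1.89 A.

I_p ≈ 1.89 A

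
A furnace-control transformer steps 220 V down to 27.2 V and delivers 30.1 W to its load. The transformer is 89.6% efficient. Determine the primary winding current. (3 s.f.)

P_in = P_out/η = 30.1/0.896 = 33.594 W.
I_p = P_in/V_p = 33.594/220 = 0.153 A.

I_p ≈ 0.153 A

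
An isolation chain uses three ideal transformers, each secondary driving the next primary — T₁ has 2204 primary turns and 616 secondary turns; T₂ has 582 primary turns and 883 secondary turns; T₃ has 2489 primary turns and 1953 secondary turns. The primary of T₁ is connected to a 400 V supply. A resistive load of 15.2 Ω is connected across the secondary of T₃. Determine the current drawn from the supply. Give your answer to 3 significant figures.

After T₁: V = 400.00 × 616/2204 = 111.80 V.
After T₂: V = 111.80 × 883/582 = 169.62 V.
After T₃: V = 169.62 × 1953/2489 = 133.09 V.
I_load = 133.09/15.2 = 8.7559 A, so P_out = 133.09 × 8.7559 = 1165.3 W.
All ideal ⇒ P_in = P_out, so I_supply = 1165.3/400 = 2.91 A.

I_supply ≈ 2.91 A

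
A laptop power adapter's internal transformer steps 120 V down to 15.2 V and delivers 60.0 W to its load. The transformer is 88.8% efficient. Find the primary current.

I_p ≈ 0.563 A

P_in = P_out/η = 60.0/0.888 = 67.568 W.
I_p = P_in/V_p = 67.568/120 = 0.563 A.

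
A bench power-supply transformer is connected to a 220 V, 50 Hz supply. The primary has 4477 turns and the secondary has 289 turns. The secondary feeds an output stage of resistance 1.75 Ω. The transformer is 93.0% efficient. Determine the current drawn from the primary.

I_p ≈ 0.563 A

V_s = 220 × 289/4477 = 14.201 V.
I_s = V_s/R = 14.201/1.75 = 8.1151 A.
P_out = V_s I_s = 14.201 × 8.1151 = 115.25 W.
P_in = P_out/η = 115.25/0.930 = 123.92 W.
I_p = P_in/V_p = 123.92/220 = 0.563 A.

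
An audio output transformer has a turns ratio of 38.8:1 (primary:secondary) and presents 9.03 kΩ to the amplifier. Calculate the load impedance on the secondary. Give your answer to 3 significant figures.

Z_s = Z_p/(N_p/N_s)² = 9030/38.8² = 6.00 Ω.

Z_s ≈ 6.00 Ω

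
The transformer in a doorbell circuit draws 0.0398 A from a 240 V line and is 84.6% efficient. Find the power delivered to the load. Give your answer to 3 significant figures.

P_in = V_in I_in = 240 × 0.0398 = 9.5520 W.
P_out = η P_in = 0.846 × 9.5520 = 8.08 W.

P_out ≈ 8.08 W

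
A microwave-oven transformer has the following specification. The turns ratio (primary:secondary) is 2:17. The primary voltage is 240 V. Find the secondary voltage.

V_s/V_p = N_s/N_p, so V_s = 240 × 17/2 = 2040 V.

V_s ≈ 2040 V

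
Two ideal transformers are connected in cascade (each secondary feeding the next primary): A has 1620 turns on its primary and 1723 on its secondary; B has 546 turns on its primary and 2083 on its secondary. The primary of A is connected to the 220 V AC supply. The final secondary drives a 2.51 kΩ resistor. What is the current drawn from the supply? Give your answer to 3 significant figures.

I_supply ≈ 1.44 A

After A: V = 220.00 × 1723/1620 = 233.99 V.
After B: V = 233.99 × 2083/546 = 892.67 V.
I_load = 892.67/2510 = 0.35564 A, so P_out = 892.67 × 0.35564 = 317.47 W.
All ideal ⇒ P_in = P_out, so I_supply = 317.47/220 = 1.44 A.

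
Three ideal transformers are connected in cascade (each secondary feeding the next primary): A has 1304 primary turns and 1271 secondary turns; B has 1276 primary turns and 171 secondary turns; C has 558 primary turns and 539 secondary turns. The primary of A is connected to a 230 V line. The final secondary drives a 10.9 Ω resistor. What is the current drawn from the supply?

After A: V = 230.00 × 1271/1304 = 224.18 V.
After B: V = 224.18 × 171/1276 = 30.043 V.
After C: V = 30.043 × 539/558 = 29.020 V.
I_load = 29.020/10.9 = 2.6624 A, so P_out = 29.020 × 2.6624 = 77.262 W.
All ideal ⇒ P_in = P_out, so I_supply = 77.262/230 = 0.336 A.

I_supply ≈ 0.336 A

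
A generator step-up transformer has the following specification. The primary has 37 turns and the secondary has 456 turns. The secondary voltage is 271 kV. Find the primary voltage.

V_p/V_s = N_p/N_s, so V_p = 271000 × 37/456 = 22000 V.

V_p ≈ 22000 V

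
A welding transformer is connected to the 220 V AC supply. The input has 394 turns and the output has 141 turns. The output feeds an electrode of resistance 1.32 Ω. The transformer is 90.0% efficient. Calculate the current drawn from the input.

V_out = 220 × 141/394 = 78.731 V.
I_out = V_out/R = 78.731/1.32 = 59.645 A.
P_out = V_out I_out = 78.731 × 59.645 = 4695.9 W.
P_in = P_out/η = 4695.9/0.900 = 5217.6 W.
I_in = P_in/V_in = 5217.6/220 = 23.7 A.

I_in ≈ 23.7 A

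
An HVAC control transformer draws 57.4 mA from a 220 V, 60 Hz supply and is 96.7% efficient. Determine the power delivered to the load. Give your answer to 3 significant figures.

P_in = V_p I_p = 220 × 0.0574 = 12.628 W.
P_out = η P_in = 0.967 × 12.628 = 12.2 W.

P_out ≈ 12.2 W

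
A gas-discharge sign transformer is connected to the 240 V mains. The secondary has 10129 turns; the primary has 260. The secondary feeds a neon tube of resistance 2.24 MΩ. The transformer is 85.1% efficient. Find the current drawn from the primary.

V_s = 240 × 10129/260 = 9349.8 V.
I_s = V_s/R = 9349.8/(2.24×10^6) = 0.0041740 A.
P_out = V_s I_s = 9349.8 × 0.0041740 = 39.027 W.
P_in = P_out/η = 39.027/0.851 = 45.860 W.
I_p = P_in/V_p = 45.860/240 = 0.191 A.

I_p ≈ 0.191 A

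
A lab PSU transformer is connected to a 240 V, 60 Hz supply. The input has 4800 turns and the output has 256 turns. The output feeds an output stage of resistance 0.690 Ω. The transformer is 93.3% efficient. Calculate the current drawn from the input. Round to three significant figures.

I_in ≈ 1.06 A

V_out = 240 × 256/4800 = 12.800 V.
I_out = V_out/R = 12.800/0.690 = 18.551 A.
P_out = V_out I_out = 12.800 × 18.551 = 237.45 W.
P_in = P_out/η = 237.45/0.933 = 254.50 W.
I_in = P_in/V_in = 254.50/240 = 1.06 A.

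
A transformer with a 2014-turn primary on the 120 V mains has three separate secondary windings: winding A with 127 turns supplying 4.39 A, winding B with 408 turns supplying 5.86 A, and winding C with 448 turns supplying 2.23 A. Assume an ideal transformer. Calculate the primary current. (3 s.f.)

I_p ≈ 1.96 A

V_A = 120 × 127/2014 = 7.5670 V; V_B = 120 × 408/2014 = 24.310 V; V_C = 120 × 448/2014 = 26.693 V.
P_out = V_A I_A + V_B I_B + V_C I_C = 7.5670×4.39 + 24.310×5.86 + 26.693×2.23 = 33.219 + 142.46 + 59.526 = 235.20 W.
Ideal ⇒ P_in = P_out, so I_p = P_out/V_p = 235.20/120 = 1.96 A.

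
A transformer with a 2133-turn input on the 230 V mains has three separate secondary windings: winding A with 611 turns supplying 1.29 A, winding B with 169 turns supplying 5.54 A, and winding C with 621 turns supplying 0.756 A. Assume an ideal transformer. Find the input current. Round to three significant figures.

V_A = 230 × 611/2133 = 65.884 V; V_B = 230 × 169/2133 = 18.223 V; V_C = 230 × 621/2133 = 66.962 V.
P_out = V_A I_A + V_B I_B + V_C I_C = 65.884×1.29 + 18.223×5.54 + 66.962×0.756 = 84.990 + 100.96 + 50.623 = 236.57 W.
Ideal ⇒ P_in = P_out, so I_in = P_out/V_in = 236.57/230 = 1.03 A.

I_in ≈ 1.03 A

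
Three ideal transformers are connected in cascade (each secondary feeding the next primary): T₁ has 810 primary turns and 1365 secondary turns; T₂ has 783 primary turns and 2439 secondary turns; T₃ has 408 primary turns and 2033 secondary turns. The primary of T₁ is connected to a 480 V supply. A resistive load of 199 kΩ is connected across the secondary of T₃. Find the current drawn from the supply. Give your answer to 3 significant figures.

I_supply ≈ 1.65 A

Secondary of T₁: V = 480.00 × 1365/810 = 808.89 V.
Secondary of T₂: V = 808.89 × 2439/783 = 2519.6 V.
Secondary of T₃: V = 2519.6 × 2033/408 = 12555 V.
I_load = 12555/199000 = 0.063090 A, so P_out = 12555 × 0.063090 = 792.10 W.
All ideal ⇒ P_in = P_out, so I_supply = 792.10/480 = 1.65 A.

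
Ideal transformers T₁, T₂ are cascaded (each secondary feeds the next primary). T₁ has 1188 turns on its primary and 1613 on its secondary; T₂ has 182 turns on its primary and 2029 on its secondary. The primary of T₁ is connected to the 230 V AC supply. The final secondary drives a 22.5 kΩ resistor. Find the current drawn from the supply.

After T₁: V = 230.00 × 1613/1188 = 312.28 V.
After T₂: V = 312.28 × 2029/182 = 3481.4 V.
I_load = 3481.4/22500 = 0.15473 A, so P_out = 3481.4 × 0.15473 = 538.68 W.
All ideal ⇒ P_in = P_out, so I_supply = 538.68/230 = 2.34 A.

I_supply ≈ 2.34 A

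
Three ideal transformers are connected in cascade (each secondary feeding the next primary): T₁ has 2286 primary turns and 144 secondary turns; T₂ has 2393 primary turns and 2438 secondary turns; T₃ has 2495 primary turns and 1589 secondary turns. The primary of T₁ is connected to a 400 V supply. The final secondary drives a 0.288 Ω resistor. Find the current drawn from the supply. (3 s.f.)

After T₁: V = 400.00 × 144/2286 = 25.197 V.
After T₂: V = 25.197 × 2438/2393 = 25.671 V.
After T₃: V = 25.671 × 1589/2495 = 16.349 V.
I_load = 16.349/0.288 = 56.767 A, so P_out = 16.349 × 56.767 = 928.09 W.
All ideal ⇒ P_in = P_out, so I_supply = 928.09/400 = 2.32 A.

I_supply ≈ 2.32 A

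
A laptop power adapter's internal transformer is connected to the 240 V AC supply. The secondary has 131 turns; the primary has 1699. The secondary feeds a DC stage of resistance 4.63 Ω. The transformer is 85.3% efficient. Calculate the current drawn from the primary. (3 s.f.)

I_p ≈ 0.361 A

V_s = 240 × 131/1699 = 18.505 V.
I_s = V_s/R = 18.505/4.63 = 3.9968 A.
P_out = V_s I_s = 18.505 × 3.9968 = 73.960 W.
P_in = P_out/η = 73.960/0.853 = 86.706 W.
I_p = P_in/V_p = 86.706/240 = 0.361 A.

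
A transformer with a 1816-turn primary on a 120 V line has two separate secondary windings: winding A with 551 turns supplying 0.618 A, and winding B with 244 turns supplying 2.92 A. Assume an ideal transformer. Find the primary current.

I_p ≈ 0.580 A

V_A = 120 × 551/1816 = 36.410 V; V_B = 120 × 244/1816 = 16.123 V.
P_out = V_A I_A + V_B I_B = 36.410×0.618 + 16.123×2.92 = 22.501 + 47.080 = 69.581 W.
Ideal ⇒ P_in = P_out, so I_p = P_out/V_p = 69.581/120 = 0.580 A.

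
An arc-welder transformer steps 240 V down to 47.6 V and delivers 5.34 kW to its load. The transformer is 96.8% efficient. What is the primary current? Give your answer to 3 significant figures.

P_in = P_out/η = 5340/0.968 = 5516.5 W.
I_p = P_in/V_p = 5516.5/240 = 23.0 A.

I_p ≈ 23.0 A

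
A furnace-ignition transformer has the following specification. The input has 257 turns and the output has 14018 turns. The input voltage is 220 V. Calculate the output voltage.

V_out/V_in = N_out/N_in, so V_out = 220 × 14018/257 = 12000 V.

V_out ≈ 12000 V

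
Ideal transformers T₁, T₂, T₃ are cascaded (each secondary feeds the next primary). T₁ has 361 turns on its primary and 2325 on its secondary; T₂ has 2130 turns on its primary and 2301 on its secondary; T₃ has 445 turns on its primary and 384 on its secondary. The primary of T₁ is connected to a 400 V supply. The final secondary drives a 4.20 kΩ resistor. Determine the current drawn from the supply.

I_supply ≈ 3.43 A

Secondary of T₁: V = 400.00 × 2325/361 = 2576.2 V.
Secondary of T₂: V = 2576.2 × 2301/2130 = 2783.0 V.
Secondary of T₃: V = 2783.0 × 384/445 = 2401.5 V.
I_load = 2401.5/4200 = 0.57179 A, so P_out = 2401.5 × 0.57179 = 1373.2 W.
All ideal ⇒ P_in = P_out, so I_supply = 1373.2/400 = 3.43 A.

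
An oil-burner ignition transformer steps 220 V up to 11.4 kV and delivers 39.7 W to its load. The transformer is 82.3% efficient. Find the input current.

P_in = P_out/η = 39.7/0.823 = 48.238 W.
I_in = P_in/V_in = 48.238/220 = 0.219 A.

I_in ≈ 0.219 A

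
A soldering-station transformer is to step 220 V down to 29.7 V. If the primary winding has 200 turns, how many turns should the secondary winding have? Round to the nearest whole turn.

N_s = 27 turns

N_s/N_p = V_s/V_p, so N_s = 200 × 29.7/220 = 27.0 ≈ 27 turns.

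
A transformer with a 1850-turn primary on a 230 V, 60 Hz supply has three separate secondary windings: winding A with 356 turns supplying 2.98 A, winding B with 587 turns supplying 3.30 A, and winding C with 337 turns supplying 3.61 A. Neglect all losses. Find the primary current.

I_p ≈ 2.28 A

V_A = 230 × 356/1850 = 44.259 V; V_B = 230 × 587/1850 = 72.978 V; V_C = 230 × 337/1850 = 41.897 V.
P_out = V_A I_A + V_B I_B + V_C I_C = 44.259×2.98 + 72.978×3.30 + 41.897×3.61 = 131.89 + 240.83 + 151.25 = 523.97 W.
Ideal ⇒ P_in = P_out, so I_p = P_out/V_p = 523.97/230 = 2.28 A.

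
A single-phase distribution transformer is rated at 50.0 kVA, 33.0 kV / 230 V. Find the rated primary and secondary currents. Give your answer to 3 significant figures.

I_p ≈ 1.52 A, I_s ≈ 217 A

I_p = S/V_p = 50000/33000 = 1.52 A.
I_s = S/V_s = 50000/230 = 217 A.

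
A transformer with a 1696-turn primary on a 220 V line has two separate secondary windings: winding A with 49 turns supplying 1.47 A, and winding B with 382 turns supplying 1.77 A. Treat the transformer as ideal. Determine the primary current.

V_A = 220 × 49/1696 = 6.3561 V; V_B = 220 × 382/1696 = 49.552 V.
P_out = V_A I_A + V_B I_B = 6.3561×1.47 + 49.552×1.77 = 9.3435 + 87.707 = 97.050 W.
Ideal ⇒ P_in = P_out, so I_p = P_out/V_p = 97.050/220 = 0.441 A.

I_p ≈ 0.441 A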